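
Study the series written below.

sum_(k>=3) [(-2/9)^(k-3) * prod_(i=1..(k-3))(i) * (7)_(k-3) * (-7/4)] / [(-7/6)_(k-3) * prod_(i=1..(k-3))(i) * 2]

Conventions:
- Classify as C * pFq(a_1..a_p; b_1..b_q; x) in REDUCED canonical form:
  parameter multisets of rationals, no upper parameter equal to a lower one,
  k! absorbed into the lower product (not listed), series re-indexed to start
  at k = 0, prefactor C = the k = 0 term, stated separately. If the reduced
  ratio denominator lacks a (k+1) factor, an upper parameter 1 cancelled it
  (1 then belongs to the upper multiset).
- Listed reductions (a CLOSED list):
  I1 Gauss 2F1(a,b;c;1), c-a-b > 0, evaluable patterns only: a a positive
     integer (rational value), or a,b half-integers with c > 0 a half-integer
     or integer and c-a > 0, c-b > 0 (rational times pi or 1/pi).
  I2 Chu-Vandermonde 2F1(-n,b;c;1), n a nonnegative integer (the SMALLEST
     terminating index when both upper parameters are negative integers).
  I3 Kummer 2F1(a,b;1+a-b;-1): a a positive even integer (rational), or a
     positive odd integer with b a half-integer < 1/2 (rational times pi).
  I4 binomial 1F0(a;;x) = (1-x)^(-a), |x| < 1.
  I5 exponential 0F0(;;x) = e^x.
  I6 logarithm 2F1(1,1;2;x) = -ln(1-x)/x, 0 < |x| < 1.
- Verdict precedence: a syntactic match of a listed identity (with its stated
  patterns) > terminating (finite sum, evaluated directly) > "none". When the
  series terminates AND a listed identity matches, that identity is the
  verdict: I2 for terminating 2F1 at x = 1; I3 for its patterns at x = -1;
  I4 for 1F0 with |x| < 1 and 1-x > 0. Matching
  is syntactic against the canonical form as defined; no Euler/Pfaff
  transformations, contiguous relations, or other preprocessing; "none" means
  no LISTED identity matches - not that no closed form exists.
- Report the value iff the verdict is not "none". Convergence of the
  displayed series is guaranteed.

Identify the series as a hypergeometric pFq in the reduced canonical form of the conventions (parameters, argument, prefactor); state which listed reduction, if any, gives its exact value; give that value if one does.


Structural cue: with t_0 = -7/8, the constant factors (C = -7/8, x = -2/9) combine into one prefactor.
Ratio: r(k) = (-2/9) * (k+1) (k+7) / [(k-7/6) (k+1)] - rational in k. x = (-2/9); t_0 = -7/8; negate the roots.

Canonical form: C = -7/8 times 2F1 with upper {1, 7}, lower {-7/6}, x = -2/9. Verdict: none here - no I1-I6 shape fits x = -2/9 with lower {-7/6}.


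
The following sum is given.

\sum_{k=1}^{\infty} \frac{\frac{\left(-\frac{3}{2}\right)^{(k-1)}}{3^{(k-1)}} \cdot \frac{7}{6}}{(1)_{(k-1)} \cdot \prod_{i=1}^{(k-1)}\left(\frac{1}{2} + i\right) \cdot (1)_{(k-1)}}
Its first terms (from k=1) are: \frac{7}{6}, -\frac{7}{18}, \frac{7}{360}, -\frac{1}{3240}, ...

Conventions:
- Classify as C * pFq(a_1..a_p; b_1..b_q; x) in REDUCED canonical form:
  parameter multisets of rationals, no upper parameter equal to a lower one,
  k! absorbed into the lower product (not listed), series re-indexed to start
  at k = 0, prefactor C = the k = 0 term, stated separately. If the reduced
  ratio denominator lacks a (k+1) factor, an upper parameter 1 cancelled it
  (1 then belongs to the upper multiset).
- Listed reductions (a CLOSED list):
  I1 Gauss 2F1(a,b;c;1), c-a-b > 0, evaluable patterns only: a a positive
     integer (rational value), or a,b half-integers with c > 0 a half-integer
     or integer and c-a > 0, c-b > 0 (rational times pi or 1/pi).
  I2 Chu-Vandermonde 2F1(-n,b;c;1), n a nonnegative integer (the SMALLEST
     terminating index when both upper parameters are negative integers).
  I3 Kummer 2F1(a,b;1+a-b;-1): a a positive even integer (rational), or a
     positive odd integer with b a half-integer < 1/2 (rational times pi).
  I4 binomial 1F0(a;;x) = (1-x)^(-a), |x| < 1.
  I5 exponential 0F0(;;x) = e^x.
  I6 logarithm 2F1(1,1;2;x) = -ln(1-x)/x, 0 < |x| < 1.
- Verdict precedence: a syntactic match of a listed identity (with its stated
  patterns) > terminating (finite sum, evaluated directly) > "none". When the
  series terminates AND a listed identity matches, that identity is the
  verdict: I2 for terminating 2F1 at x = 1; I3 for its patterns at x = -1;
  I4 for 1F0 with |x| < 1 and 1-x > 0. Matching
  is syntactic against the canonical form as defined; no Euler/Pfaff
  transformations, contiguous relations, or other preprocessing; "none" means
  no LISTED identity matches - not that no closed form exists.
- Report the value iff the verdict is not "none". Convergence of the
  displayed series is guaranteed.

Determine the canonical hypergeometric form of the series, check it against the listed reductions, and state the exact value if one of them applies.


Prefactor \frac{7}{6}, argument -\frac{1}{2}: 0F2 with upper {-} over lower {1, \frac{3}{2}}. Verdict: none here - no I1-I6 shape fits x = -\frac{1}{2} with lower {1, \frac{3}{2}}.

First insight: x = -\frac{1}{2} and (1)_k (prefactor 7/6) is k! itself.
Ratio: r(k) = -\frac{1}{2} * 1 / [(k+1) (k+\frac{3}{2}) (k+1)] - poly over poly, x = -\frac{1}{2} from leading terms; C = \frac{7}{6} at k = 0.


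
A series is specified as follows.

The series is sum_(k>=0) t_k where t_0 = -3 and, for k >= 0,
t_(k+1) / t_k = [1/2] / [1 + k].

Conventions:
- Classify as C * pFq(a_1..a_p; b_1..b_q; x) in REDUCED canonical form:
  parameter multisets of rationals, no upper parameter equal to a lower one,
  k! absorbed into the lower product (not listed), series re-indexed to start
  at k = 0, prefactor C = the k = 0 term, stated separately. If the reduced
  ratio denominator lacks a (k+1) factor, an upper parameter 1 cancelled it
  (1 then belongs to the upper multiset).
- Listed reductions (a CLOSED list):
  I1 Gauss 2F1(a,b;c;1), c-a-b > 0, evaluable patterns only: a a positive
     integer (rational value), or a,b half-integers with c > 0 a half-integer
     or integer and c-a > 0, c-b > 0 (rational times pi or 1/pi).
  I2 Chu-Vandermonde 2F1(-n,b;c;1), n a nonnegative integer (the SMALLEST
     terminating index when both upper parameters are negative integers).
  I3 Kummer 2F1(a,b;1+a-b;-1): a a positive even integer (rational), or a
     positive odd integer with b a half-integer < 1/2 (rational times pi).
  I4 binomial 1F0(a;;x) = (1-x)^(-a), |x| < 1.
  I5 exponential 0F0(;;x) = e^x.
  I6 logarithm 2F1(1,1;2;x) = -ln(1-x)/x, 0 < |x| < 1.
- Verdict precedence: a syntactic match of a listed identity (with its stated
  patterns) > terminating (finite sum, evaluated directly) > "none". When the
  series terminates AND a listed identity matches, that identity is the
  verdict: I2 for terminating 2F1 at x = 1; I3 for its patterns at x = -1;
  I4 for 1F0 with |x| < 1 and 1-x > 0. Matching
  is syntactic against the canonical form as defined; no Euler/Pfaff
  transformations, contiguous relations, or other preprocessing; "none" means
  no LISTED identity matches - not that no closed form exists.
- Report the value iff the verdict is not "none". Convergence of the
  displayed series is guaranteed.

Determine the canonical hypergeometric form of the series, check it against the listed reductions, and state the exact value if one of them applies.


Structural cue: from the first term -3: factor the ratio over Q (C = -3, x = 1/2): negated roots = parameters.
Step ratio: r(k) = (1/2) * 1 / [(k+1)] - rational in k. x = (1/2); t_0 = -3; negate the roots.

With C = -3: the canonical form is 0F0(-; -; 1/2). Verdict: the I5 exponential reduction fires (the 0F0 exponential series at x = 1/2). Hence: (-3) * e^(1/2).


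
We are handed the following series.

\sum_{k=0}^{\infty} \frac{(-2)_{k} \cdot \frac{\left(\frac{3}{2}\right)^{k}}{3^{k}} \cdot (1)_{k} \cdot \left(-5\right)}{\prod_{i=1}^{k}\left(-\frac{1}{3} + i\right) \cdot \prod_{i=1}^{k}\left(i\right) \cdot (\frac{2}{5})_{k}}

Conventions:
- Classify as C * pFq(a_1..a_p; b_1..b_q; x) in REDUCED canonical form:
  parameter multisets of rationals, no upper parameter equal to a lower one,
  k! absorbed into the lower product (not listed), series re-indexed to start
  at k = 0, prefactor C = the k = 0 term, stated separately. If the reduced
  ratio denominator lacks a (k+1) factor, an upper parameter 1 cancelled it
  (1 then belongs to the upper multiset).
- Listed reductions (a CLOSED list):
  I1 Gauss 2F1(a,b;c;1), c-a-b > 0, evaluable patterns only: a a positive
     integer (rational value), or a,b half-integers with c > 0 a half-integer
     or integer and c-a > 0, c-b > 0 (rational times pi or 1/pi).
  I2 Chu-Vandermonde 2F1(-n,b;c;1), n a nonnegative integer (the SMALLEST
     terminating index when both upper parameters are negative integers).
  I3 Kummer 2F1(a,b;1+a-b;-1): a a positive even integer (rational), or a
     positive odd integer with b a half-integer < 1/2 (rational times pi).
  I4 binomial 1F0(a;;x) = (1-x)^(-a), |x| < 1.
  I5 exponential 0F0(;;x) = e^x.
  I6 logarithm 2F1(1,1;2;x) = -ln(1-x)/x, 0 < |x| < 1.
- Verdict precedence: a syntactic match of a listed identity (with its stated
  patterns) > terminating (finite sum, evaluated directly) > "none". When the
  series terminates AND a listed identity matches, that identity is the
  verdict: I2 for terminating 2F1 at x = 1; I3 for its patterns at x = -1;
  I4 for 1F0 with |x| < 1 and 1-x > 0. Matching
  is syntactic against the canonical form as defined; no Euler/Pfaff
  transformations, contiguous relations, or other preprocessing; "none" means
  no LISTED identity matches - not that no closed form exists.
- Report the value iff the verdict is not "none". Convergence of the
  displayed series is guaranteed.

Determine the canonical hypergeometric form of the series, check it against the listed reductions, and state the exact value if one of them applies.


The series (x = \frac{1}{2}) is 2F2: upper {-2, 1}, lower {\frac{2}{5}, \frac{2}{3}}, prefactor -5. Verdict: terminating - upper parameter -2 makes this a finite sum (last index 2), evaluated exactly. Hence: \frac{545}{56}.

Structural cue: x = \frac{1}{2} and the product of the first k integers (prefactor -5) is k!.
Consecutive-term ratio: r(k) = \frac{1}{2} * (k-2) (k+1) / [(k+\frac{2}{5}) (k+\frac{2}{3}) (k+1)] - rational in k. x = \frac{1}{2}; t_0 = -5; negate the roots.


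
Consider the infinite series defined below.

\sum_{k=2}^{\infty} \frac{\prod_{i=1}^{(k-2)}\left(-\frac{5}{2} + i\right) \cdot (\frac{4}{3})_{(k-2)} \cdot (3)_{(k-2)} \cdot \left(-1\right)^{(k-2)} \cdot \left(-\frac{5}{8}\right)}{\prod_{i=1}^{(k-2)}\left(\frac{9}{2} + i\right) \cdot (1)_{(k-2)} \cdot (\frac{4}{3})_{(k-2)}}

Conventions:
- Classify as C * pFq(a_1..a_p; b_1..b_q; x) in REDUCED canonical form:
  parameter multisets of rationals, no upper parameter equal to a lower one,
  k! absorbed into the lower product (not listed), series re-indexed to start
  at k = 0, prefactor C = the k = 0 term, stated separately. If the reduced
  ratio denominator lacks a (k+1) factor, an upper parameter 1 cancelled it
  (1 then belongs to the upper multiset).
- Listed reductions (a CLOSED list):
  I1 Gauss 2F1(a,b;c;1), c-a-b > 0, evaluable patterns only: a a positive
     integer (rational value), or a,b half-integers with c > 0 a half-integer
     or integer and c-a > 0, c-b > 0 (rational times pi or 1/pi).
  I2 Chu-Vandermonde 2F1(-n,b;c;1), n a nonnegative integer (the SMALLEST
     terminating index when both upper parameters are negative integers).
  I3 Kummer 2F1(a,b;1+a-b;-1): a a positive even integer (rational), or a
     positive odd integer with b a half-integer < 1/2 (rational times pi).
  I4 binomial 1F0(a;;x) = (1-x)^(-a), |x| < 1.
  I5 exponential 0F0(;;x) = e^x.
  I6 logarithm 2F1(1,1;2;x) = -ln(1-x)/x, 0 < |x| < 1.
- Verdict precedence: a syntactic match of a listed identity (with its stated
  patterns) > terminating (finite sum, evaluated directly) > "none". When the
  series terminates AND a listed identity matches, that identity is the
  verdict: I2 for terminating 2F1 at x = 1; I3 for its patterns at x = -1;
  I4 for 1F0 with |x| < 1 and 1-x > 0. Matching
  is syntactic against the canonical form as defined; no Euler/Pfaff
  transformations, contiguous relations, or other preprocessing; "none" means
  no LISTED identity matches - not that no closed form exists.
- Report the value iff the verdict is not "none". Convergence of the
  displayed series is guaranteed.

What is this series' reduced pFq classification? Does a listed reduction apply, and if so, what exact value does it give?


With C = -\frac{5}{8}: the canonical form is 2F1(-\frac{3}{2}, 3; \frac{11}{2}; -1). Verdict (x = -1): Kummer (I3) applies (x = -1; c = \frac{11}{2} equals 1+a-b for upper {-\frac{3}{2}, 3}: listed pattern). Hence: \left(-\frac{1575}{4096}\right) \cdot \pi.

First insight: x = -1 and (1)_k (C = -5/8) is k! itself.
Consecutive-term ratio: r(k) = -1 * (k-\frac{3}{2}) (k+3) / [(k+\frac{11}{2}) (k+1)] - rational in k, leading ratio -1; with t_0 = -\frac{5}{8}, classification follows.


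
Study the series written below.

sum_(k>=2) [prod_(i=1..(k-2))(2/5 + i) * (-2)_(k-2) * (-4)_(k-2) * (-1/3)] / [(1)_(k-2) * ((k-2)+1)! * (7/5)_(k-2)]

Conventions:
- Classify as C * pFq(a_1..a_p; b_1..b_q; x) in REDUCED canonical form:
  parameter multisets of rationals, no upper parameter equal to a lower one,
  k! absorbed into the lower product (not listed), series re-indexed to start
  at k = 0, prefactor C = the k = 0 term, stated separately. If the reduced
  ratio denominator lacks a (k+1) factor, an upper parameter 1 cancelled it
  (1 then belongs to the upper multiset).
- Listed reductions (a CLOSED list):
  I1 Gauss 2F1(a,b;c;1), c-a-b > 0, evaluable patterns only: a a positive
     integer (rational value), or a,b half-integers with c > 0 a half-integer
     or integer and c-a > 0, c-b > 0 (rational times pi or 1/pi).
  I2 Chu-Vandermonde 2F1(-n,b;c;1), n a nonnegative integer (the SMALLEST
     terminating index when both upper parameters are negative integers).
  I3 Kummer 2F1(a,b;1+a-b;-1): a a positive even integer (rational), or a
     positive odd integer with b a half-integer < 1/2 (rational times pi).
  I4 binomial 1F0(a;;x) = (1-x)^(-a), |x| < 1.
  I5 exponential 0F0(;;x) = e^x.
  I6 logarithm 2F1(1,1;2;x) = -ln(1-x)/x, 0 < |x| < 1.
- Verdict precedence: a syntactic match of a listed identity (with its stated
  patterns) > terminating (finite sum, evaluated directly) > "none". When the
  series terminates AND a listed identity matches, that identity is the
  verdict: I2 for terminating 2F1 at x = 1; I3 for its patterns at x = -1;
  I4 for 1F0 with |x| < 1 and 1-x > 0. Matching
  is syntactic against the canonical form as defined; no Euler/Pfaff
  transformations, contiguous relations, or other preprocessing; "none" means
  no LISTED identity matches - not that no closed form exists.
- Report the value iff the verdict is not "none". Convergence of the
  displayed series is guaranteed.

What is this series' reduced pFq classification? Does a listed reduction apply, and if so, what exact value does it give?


Prefactor -1/3, argument 1: 2F1 with upper {-4, -2} over lower {2}. Verdict: this is Vandermonde's identity (I2) (terminating 2F1 at x = 1 with n = 2, b = -4, c = 2). Hence: -7/3.

Key observation: t_0 being -1/3, (1)_k (C = -1/3) is k! itself.
Consecutive-term ratio: r(k) = 1 * (k-4) (k-2) / [(k+2) (k+1)] - poly over poly, x = 1 from leading terms; C = -1/3 at k = 0.


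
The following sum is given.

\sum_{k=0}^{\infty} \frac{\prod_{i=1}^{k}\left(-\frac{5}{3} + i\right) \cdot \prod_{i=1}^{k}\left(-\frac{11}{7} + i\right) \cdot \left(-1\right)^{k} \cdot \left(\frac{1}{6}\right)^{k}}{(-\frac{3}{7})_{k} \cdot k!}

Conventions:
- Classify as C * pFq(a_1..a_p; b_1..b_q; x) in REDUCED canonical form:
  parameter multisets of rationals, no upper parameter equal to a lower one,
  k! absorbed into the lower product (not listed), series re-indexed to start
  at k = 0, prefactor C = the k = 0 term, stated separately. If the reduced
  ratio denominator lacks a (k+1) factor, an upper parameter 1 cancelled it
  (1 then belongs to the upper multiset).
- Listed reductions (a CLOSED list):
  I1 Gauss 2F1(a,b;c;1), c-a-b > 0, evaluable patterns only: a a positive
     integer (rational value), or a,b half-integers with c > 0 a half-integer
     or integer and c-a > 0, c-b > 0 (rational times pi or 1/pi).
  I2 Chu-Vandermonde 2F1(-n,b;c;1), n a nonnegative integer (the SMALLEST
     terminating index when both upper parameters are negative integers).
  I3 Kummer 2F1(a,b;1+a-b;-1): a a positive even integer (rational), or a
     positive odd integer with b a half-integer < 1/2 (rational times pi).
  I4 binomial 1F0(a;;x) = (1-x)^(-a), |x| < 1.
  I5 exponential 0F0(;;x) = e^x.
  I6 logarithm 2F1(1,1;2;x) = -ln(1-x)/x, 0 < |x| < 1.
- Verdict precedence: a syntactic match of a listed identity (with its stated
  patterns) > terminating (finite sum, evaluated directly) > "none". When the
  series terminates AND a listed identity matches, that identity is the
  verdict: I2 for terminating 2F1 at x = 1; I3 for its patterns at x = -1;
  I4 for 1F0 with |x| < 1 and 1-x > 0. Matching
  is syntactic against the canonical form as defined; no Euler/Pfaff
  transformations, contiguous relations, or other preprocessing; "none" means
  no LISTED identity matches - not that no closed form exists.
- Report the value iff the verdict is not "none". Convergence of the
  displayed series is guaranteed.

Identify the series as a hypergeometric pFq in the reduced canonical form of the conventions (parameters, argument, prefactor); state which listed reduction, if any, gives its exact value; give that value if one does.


The series (x = -\frac{1}{6}) is 2F1: upper {-\frac{2}{3}, -\frac{4}{7}}, lower {-\frac{3}{7}}, prefactor 1. Verdict: none. A 2F1 with upper {-\frac{2}{3}, -\frac{4}{7}} fits none of I1-I6 at x = -\frac{1}{6}; the sum runs forever.

First insight: t_0 being 1, the running product (C = 1, x = -1/6) telescopes to a rising factorial.
Term ratio: r(k) = -\frac{1}{6} * (k-\frac{2}{3}) (k-\frac{4}{7}) / [(k-\frac{3}{7}) (k+1)] ; factor over Q: parameters, x = -\frac{1}{6}, and C = 1.


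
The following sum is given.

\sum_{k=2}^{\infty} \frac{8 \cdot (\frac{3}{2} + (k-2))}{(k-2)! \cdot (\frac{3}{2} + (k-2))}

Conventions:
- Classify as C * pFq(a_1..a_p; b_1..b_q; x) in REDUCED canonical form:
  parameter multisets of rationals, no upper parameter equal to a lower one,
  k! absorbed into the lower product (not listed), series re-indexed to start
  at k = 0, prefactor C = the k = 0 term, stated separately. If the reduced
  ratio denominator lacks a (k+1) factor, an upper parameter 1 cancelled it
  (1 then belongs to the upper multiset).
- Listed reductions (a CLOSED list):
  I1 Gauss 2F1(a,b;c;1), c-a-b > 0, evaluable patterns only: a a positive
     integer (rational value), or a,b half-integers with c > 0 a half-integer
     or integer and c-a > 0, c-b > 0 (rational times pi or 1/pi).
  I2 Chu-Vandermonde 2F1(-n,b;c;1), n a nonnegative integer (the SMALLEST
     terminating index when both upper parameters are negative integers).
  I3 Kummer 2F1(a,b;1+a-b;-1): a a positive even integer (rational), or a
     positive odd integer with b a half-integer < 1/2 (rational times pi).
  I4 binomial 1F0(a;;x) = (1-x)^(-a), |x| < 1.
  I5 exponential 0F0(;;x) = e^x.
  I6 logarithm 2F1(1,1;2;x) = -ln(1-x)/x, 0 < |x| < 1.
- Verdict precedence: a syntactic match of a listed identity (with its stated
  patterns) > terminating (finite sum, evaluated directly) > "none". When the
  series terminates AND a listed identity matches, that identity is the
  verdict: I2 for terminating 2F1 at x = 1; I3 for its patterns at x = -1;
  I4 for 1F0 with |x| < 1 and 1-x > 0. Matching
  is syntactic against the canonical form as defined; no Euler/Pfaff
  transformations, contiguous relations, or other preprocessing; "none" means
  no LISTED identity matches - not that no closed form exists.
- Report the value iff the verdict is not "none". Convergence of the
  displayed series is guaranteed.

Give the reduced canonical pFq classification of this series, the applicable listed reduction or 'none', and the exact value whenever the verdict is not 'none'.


The series (x = 1) is 0F0: upper {-}, lower {-}, prefactor 8. Verdict: exponential (I5) fires (the 0F0 exponential series at x = 1). Exact value: 8 \cdot e^{1}.

The tell: from the first term 8: k + 3/2 divides numerator and denominator alike; prefactor 8 after cancelling.
Term ratio: r(k) = 1 * 1 / [(k+1)] - poly over poly, x = 1 from leading terms; C = 8 at k = 0.


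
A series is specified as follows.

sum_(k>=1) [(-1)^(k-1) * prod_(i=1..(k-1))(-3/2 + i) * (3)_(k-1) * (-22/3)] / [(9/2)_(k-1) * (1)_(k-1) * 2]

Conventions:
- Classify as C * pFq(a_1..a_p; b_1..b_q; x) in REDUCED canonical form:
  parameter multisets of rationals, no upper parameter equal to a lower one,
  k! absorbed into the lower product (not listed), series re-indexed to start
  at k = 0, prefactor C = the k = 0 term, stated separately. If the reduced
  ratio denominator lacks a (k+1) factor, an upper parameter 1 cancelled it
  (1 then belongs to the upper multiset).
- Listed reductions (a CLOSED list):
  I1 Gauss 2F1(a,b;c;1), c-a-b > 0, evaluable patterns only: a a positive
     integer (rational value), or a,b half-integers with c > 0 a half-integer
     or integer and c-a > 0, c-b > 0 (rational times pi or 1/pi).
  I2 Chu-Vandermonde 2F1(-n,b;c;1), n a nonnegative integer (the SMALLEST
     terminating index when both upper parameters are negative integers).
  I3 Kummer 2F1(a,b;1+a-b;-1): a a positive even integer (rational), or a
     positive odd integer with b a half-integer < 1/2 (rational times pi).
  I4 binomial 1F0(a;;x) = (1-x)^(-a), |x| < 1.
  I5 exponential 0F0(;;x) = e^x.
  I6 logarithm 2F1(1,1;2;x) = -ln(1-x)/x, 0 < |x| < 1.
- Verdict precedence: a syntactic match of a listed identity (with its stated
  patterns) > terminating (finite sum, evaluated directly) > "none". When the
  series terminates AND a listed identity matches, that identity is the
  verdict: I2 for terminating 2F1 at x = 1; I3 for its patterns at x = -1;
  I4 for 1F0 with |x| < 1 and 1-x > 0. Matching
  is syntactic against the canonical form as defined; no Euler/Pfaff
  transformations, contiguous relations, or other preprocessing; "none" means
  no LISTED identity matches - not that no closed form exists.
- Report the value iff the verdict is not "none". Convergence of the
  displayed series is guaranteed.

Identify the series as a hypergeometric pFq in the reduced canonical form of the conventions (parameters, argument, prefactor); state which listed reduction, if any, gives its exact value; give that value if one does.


Structural cue: t_0 = -11/3 here, and (1)_k (C = -11/3, x = -1) is k! itself.
Adjacent-term ratio: r(k) = (-1) * (k-1/2) (k+3) / [(k+9/2) (k+1)] ; factor over Q: parameters, x = (-1), and C = -11/3.

With C = -11/3: the canonical form is 2F1(-1/2, 3; 9/2; -1). Verdict: the Kummer evaluation I3 fires (x = -1; c = 9/2 equals 1+a-b for upper {-1/2, 3}: listed pattern). Exact value: (-385/256) * pi.


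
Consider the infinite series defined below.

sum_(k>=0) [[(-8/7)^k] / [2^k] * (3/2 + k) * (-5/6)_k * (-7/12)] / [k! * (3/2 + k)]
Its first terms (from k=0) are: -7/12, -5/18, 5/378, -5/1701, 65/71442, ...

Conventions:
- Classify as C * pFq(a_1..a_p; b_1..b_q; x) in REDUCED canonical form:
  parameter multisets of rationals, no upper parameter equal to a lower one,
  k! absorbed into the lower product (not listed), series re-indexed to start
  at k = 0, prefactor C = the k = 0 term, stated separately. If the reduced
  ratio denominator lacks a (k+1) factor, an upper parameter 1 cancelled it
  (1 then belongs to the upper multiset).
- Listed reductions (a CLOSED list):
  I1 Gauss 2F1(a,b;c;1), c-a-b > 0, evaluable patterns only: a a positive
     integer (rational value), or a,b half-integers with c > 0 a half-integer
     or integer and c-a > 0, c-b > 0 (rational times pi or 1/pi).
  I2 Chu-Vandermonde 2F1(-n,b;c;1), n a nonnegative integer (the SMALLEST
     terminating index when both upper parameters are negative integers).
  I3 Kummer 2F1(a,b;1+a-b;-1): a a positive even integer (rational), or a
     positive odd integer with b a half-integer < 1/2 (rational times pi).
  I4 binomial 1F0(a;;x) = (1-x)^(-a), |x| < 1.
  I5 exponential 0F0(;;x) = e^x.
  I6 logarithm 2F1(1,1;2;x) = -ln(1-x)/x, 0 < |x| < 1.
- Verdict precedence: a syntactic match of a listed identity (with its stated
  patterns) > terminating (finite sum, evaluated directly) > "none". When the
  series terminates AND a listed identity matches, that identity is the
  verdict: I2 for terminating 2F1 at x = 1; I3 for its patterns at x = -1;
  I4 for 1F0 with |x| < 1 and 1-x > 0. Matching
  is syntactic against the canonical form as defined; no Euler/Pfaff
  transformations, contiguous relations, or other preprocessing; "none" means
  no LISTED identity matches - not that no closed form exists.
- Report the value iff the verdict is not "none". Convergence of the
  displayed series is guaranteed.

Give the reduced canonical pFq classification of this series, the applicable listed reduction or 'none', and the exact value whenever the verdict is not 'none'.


At argument -4/7: a 1F0 with upper {-5/6}, lower {-}, scaled by C = -7/12. Verdict: binomial (I4) fires (the 1F0 binomial series: exponent 5/6, x = -4/7). Hence: (-7/12) * (11/7)^(5/6).

Structural cue: t_0 being -7/12, the two k-th powers (C = -7/12) combine into one argument.
Ratio: r(k) = (-4/7) * (k-5/6) / [(k+1)] - poly over poly, x = (-4/7) from leading terms; C = -7/12 at k = 0.


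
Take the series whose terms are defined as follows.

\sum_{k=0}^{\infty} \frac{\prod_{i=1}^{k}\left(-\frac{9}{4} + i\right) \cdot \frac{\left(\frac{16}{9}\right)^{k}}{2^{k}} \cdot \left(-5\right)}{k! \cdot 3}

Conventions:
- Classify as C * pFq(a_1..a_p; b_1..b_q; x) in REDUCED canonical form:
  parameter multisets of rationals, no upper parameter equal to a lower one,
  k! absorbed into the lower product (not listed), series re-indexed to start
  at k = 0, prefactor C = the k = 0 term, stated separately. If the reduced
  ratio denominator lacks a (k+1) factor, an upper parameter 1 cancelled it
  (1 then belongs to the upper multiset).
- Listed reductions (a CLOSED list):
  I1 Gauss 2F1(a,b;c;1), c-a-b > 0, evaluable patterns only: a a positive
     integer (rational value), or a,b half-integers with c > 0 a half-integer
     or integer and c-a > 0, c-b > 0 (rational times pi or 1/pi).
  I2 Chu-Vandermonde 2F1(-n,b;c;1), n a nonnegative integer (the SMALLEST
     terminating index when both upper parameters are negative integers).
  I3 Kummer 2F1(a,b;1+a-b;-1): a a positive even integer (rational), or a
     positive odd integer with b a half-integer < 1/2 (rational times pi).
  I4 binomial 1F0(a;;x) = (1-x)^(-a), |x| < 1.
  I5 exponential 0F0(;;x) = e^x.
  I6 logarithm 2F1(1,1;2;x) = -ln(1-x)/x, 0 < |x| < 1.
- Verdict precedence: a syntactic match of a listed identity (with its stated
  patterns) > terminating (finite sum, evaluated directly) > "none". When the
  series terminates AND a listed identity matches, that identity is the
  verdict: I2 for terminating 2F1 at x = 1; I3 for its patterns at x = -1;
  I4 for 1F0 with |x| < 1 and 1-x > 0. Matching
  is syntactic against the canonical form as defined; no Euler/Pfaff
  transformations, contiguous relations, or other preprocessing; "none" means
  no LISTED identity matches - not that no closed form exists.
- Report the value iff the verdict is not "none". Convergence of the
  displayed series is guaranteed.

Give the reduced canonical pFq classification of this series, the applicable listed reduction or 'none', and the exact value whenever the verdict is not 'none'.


At argument \frac{8}{9}: a 1F0 with upper {-\frac{5}{4}}, lower {-}, scaled by C = -\frac{5}{3}. Verdict: the I4 binomial reduction matches (the 1F0 binomial series: exponent 5/4, x = \frac{8}{9}). Exact value: \left(-\frac{5}{3}\right) \cdot \left(\frac{1}{9}\right)^{\frac{5}{4}}.

Key observation: from the first term -\frac{5}{3}: the two k-th powers (prefactor -5/3) combine into one argument.
Adjacent-term ratio: r(k) = \frac{8}{9} * (k-\frac{5}{4}) / [(k+1)] - poly over poly, x = \frac{8}{9} from leading terms; C = -\frac{5}{3} at k = 0.


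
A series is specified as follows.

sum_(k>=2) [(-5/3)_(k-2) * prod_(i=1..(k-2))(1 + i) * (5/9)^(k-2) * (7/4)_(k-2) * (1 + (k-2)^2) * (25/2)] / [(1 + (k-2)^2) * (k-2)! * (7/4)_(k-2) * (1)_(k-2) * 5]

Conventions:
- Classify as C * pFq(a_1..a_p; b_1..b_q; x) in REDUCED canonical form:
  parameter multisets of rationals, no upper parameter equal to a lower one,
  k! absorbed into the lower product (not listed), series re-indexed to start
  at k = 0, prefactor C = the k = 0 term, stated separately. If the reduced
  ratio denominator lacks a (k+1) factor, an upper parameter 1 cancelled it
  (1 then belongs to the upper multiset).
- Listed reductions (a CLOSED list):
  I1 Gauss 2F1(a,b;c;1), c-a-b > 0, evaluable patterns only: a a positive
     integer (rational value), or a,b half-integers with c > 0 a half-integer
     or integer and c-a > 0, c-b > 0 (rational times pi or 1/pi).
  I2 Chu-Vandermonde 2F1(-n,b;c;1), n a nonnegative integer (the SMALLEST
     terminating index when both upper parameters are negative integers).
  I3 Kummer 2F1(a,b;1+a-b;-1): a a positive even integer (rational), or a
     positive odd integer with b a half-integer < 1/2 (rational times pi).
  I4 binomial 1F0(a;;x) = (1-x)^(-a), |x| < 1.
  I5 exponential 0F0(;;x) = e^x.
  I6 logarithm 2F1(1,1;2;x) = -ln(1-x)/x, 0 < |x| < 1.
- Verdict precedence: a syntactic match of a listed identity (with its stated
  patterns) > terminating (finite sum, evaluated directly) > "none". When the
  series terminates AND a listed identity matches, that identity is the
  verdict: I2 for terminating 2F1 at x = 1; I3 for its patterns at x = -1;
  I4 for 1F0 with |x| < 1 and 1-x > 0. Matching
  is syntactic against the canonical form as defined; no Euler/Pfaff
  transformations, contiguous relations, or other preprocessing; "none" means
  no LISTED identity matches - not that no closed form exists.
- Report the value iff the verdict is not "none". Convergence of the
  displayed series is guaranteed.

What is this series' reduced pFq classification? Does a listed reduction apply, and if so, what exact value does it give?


x = 5/9 here; the reduced form reads 2F1, upper {-5/3, 2}, lower {1}, C = 5/2. Verdict: none - at argument 5/9 the multisets {-5/3, 2} ; {1} match no listed identity.

Key step: from the first term 5/2: the constant factors (C = 5/2) combine into one prefactor.
Ratio: r(k) = (5/9) * (k-5/3) (k+2) / [(k+1) (k+1)] - rational in k, leading ratio (5/9); with t_0 = 5/2, classification follows.


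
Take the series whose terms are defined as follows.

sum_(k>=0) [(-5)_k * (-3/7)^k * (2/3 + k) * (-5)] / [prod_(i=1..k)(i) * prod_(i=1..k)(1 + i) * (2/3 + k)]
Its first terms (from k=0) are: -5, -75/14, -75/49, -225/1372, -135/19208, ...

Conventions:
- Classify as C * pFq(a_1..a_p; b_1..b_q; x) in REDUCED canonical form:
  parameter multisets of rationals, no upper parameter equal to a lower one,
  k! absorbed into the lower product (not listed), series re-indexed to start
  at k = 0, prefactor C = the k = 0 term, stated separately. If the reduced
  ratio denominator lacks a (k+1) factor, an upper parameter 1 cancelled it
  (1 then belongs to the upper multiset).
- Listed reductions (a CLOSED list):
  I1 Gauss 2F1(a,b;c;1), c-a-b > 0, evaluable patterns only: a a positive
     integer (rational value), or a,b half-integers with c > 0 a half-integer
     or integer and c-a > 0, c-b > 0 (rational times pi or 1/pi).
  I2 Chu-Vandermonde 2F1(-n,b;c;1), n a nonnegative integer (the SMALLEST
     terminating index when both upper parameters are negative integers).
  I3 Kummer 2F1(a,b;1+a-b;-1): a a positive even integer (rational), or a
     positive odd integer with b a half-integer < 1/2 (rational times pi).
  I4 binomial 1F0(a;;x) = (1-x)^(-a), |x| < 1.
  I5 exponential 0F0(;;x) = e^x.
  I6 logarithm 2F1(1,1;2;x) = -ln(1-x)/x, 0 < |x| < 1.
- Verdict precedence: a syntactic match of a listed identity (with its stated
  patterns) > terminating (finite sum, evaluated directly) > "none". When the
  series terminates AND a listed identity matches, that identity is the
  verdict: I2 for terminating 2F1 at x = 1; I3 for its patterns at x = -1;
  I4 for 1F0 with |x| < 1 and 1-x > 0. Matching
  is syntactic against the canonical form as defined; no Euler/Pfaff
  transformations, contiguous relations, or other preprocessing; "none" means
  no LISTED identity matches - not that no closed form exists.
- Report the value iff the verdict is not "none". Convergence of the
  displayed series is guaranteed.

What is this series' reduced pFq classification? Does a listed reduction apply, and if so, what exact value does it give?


With C = -5: the canonical form is 1F1(-5; 2; -3/7). Verdict: terminating at k = 5: the factor (-5)_k kills every later term; summing the 6 survivors is exact. Its exact value is -3242777/268912.

Key step: with t_0 = -5, the lower running product (prefactor -5) is a rising factorial.
Term ratio: r(k) = (-3/7) * (k-5) / [(k+2) (k+1)] - poly over poly, x = (-3/7) from leading terms; C = -5 at k = 0.


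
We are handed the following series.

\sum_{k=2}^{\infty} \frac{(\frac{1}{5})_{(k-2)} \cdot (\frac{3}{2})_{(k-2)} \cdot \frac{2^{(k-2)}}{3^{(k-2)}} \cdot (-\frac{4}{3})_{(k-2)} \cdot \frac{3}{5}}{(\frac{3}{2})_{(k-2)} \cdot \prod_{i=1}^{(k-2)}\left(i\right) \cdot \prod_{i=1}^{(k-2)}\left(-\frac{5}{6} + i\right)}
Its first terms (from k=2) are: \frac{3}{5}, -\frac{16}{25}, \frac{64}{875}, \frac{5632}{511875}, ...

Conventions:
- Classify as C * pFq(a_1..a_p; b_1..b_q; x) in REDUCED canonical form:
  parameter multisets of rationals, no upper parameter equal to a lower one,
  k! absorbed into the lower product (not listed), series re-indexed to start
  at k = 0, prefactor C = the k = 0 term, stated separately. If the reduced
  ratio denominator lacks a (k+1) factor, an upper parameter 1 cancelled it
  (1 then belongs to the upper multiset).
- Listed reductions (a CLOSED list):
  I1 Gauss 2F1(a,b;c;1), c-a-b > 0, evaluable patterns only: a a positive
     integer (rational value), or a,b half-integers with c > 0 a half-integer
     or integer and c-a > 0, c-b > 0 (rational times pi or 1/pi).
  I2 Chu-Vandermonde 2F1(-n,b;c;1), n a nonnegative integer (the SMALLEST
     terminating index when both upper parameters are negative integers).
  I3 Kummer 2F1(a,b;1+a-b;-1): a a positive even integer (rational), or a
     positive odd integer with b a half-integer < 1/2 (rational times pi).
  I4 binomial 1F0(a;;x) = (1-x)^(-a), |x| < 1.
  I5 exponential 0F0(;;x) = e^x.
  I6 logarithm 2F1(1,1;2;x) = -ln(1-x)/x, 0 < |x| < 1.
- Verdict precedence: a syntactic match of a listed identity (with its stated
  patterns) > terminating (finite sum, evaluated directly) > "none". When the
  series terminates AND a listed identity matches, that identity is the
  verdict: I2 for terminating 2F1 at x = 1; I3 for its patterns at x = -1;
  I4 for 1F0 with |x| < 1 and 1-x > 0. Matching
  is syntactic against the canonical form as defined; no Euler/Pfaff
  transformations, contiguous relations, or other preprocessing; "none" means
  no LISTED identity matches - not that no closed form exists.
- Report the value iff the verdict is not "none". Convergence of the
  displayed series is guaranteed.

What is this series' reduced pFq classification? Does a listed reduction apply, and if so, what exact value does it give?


First insight: x = \frac{2}{3} and the parameter 3/2 appears in both the upper and lower lists and cancels.
Adjacent-term ratio: r(k) = \frac{2}{3} * (k-\frac{4}{3}) (k+\frac{1}{5}) / [(k+\frac{1}{6}) (k+1)] - rational in k, leading ratio \frac{2}{3}; with t_0 = \frac{3}{5}, classification follows.

With C = \frac{3}{5}: the canonical form is 2F1(-\frac{4}{3}, \frac{1}{5}; \frac{1}{6}; \frac{2}{3}). Verdict: no listed reduction: x = \frac{2}{3} and upper {-\frac{4}{3}, \frac{1}{5}} fail every I1-I6 pattern.


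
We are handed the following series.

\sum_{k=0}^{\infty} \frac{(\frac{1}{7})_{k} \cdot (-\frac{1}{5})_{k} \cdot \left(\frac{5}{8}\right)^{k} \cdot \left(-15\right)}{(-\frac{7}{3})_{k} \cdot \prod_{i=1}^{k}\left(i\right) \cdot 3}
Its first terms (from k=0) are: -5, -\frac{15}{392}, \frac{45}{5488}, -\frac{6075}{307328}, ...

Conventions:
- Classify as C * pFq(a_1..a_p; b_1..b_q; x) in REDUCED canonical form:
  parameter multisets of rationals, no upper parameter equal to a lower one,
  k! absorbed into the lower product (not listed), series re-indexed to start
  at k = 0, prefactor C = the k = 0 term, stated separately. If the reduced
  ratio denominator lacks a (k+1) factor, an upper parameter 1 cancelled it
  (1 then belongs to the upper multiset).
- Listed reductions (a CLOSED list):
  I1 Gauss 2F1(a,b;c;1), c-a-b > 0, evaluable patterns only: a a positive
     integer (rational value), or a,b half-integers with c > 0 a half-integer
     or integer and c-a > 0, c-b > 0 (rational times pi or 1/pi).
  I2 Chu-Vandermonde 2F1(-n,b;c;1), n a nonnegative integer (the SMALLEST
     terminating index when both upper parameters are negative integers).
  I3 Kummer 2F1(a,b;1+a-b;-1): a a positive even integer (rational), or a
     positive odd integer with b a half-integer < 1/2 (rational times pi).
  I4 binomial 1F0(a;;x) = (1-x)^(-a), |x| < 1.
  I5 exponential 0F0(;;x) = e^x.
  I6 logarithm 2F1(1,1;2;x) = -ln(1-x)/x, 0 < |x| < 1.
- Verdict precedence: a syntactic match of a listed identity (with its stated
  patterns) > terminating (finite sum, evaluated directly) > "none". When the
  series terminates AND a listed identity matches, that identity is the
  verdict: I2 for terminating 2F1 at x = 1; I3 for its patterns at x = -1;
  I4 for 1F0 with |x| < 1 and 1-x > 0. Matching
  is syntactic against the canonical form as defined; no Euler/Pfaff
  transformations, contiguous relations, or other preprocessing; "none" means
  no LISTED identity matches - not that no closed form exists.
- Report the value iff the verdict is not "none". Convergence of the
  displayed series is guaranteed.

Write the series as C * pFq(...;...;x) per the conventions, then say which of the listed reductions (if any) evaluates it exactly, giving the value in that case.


This is -5 * 2F1(-\frac{1}{5}, \frac{1}{7}; -\frac{7}{3}; \frac{5}{8}) in reduced canonical form. Verdict: none. Every listed pattern misses the 2F1 form at \frac{5}{8}, upper {-\frac{1}{5}, \frac{1}{7}}.

The tell: from the first term -5: the constant factors (C = -5) combine into one prefactor.
Step ratio: r(k) = \frac{5}{8} * (k-\frac{1}{5}) (k+\frac{1}{7}) / [(k-\frac{7}{3}) (k+1)] ; factor over Q: parameters, x = \frac{5}{8}, and C = -5.


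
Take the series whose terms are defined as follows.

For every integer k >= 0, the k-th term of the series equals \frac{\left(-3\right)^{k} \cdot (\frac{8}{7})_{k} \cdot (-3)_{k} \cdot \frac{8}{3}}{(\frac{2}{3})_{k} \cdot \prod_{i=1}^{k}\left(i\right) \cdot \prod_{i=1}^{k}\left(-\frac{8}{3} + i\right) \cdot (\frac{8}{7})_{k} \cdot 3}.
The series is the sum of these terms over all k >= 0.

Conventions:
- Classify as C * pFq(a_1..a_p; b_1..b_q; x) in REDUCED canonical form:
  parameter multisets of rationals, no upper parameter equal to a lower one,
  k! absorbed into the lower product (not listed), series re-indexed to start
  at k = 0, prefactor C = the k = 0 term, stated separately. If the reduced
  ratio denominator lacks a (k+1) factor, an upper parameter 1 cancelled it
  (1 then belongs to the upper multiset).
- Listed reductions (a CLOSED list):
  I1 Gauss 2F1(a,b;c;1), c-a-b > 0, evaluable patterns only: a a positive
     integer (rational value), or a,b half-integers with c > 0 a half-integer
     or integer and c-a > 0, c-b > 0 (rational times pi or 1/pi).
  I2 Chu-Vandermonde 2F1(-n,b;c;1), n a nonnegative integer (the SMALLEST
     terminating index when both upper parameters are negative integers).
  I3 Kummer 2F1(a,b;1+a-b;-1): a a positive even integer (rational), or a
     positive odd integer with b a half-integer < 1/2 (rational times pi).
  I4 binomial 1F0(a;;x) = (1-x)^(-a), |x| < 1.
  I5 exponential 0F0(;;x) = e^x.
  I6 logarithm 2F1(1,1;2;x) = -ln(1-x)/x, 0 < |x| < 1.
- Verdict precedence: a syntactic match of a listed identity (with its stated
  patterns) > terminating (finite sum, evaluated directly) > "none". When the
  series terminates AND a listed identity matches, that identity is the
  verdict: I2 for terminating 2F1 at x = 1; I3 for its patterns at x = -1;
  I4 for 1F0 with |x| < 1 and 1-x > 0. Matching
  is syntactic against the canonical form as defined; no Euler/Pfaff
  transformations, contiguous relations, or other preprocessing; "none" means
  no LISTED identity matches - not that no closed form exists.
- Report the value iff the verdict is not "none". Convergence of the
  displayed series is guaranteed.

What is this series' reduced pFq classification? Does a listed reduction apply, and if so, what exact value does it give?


Prefactor \frac{8}{9}, argument -3: 1F2 with upper {-3} over lower {-\frac{5}{3}, \frac{2}{3}}. Verdict: terminating - upper parameter -3 makes this a finite sum (last index 3), evaluated exactly. Its exact value is \frac{31499}{900}.

Structural cue: x = -3 and the lower running product (C = 8/9, x = -3) is a rising factorial.
Step ratio: r(k) = -3 * (k-3) / [(k-\frac{5}{3}) (k+\frac{2}{3}) (k+1)] - rational; roots negated = parameters, x = -3, C = \frac{8}{9}.
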